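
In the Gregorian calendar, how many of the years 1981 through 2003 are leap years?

Multiples of 4 in [1981,2003]: 5.
Of those, multiples of 100: 1 (not leap unless ÷400).
Multiples of 400: 1.
Leap years = 5 − 1 + 1 = 5.

5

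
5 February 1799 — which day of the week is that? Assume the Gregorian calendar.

Doomsday rule: the anchor day for the 1700s is Sunday. For year 99: 99÷12 = 8 r 3, and 3÷4 = 0, so 8+3+0 = 11.
Sunday + 11 ≡ Thursday — that's 1799's doomsday.
In February the doomsday date is Feb 28 (1799 is not a leap year).
Feb 5 is 23 days before Feb 28; 23 mod 7 = 2, so Thursday − 2 = Tuesday.

Tuesday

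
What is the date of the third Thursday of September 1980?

September 18, 1980

September 1, 1980 is a Monday.
The first Thursday is therefore September 4 (3 days later).
The third Thursday is 4 + 2×7 = September 18.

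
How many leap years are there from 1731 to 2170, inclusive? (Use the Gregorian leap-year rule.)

Multiples of 4 in [1731,2170]: 110.
Of those, multiples of 100: 4 (not leap unless ÷400).
Multiples of 400: 1.
Leap years = 110 − 4 + 1 = 107.

107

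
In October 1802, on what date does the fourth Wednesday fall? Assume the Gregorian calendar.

October 1, 1802 is a Friday.
The first Wednesday is therefore October 6 (5 days later).
The fourth Wednesday is 6 + 3×7 = October 27.

October 27, 1802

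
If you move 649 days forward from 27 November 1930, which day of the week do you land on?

Tuesday

Nov 27, 1930 is a Thursday.
649 mod 7 = 5, so 649 days after a Thursday is Thursday + 5 = Tuesday.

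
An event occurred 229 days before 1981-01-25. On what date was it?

June 10, 1980

−25 → Dec 31, 1980 (end of Dec, 31 days; 204 left).
−31 → Nov 30, 1980 (end of Nov, 30 days; 173 left).
−30 → Oct 31, 1980 (end of Oct, 31 days; 143 left).
−31 → Sep 30, 1980 (end of Sep, 30 days; 112 left).
−30 → Aug 31, 1980 (end of Aug, 31 days; 82 left).
−31 → Jul 31, 1980 (end of Jul, 31 days; 51 left).
−31 → Jun 30, 1980 (end of Jun, 30 days; 20 left).
−20 → Jun 10, 1980.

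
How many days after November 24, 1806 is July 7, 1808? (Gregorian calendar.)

591

Nov 24, 1806 → Nov 24, 1807: 365 days.
Nov 24, 1807 → Dec 24, 1807: 30 days (November has 30).
Dec 24, 1807 → Jan 24, 1808: 31 days (December has 31).
Jan 24, 1808 → Feb 24, 1808: 31 days (January has 31).
Feb 24, 1808 → Mar 24, 1808: 29 days (February has 29).
Mar 24, 1808 → Apr 24, 1808: 31 days (March has 31).
Apr 24, 1808 → May 24, 1808: 30 days (April has 30).
May 24, 1808 → Jun 24, 1808: 31 days (May has 31).
Jun 24, 1808 → Jul 7, 1808: 13 days.
Total: 591 days.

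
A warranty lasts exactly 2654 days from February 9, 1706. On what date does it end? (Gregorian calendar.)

May 17, 1713

+365 (one year) → Feb 9, 1707 (2289 left).
+365 (one year) → Feb 9, 1708 (1924 left).
+366 (one year; includes Feb 29, 1708) → Feb 9, 1709 (1558 left).
+365 (one year) → Feb 9, 1710 (1193 left).
+365 (one year) → Feb 9, 1711 (828 left).
+365 (one year) → Feb 9, 1712 (463 left).
+366 (one year; includes Feb 29, 1712) → Feb 9, 1713 (97 left).
Feb has 28 days: +20 → Mar 1, 1713 (77 left).
Mar has 31 days: +31 → Apr 1, 1713 (46 left).
Apr has 30 days: +30 → May 1, 1713 (16 left).
+16 → May 17, 1713.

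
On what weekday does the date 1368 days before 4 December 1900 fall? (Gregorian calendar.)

Saturday

Dec 4, 1900 is a Tuesday.
1368 mod 7 = 3, so 1368 days before a Tuesday is Tuesday − 3 = Saturday.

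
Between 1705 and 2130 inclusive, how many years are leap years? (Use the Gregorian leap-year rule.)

103

Multiples of 4 in [1705,2130]: 106.
Of those, multiples of 100: 4 (not leap unless ÷400).
Multiples of 400: 1.
Leap years = 106 − 4 + 1 = 103.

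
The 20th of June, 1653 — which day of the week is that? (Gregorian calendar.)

Doomsday rule: the anchor day for the 1600s is Tuesday. For year 53: 53÷12 = 4 r 5, and 5÷4 = 1, so 4+5+1 = 10.
Tuesday + 10 ≡ Friday — that's 1653's doomsday.
In June the doomsday date is Jun 6.
Jun 20 is 14 days after Jun 6; 14 mod 7 = 0, so Friday + 0 = Friday.

Friday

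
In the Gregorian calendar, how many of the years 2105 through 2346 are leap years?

58

Multiples of 4 in [2105,2346]: 60.
Of those, multiples of 100: 2 (not leap unless ÷400).
Multiples of 400: 0.
Leap years = 60 − 2 + 0 = 58.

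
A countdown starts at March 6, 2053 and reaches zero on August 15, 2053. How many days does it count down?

162

Mar 6, 2053 → Apr 6, 2053: 31 days (March has 31).
Apr 6, 2053 → May 6, 2053: 30 days (April has 30).
May 6, 2053 → Jun 6, 2053: 31 days (May has 31).
Jun 6, 2053 → Jul 6, 2053: 30 days (June has 30).
Jul 6, 2053 → Aug 6, 2053: 31 days (July has 31).
Aug 6, 2053 → Aug 15, 2053: 9 days.
Total: 162 days.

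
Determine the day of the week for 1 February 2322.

Wednesday

Doomsday rule: the anchor day for the 2300s is Wednesday. For year 22: 22÷12 = 1 r 10, and 10÷4 = 2, so 1+10+2 = 13.
Wednesday + 13 ≡ Tuesday — that's 2322's doomsday.
In February the doomsday date is Feb 28 (2322 is not a leap year).
Feb 1 is 27 days before Feb 28; 27 mod 7 = 6, so Tuesday − 6 = Wednesday.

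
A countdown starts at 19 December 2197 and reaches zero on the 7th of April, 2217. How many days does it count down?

Dec 19, 2197 → Dec 19, 2198: 365 days.
Dec 19, 2198 → Dec 19, 2199: 365 days.
Dec 19, 2199 → Dec 19, 2200: 365 days.
Dec 19, 2200 → Dec 19, 2201: 365 days.
Dec 19, 2201 → Dec 19, 2202: 365 days.
Dec 19, 2202 → Dec 19, 2203: 365 days.
Dec 19, 2203 → Dec 19, 2204: 366 days (Feb 29, 2204 is in that span).
Dec 19, 2204 → Dec 19, 2205: 365 days.
Dec 19, 2205 → Dec 19, 2206: 365 days.
Dec 19, 2206 → Dec 19, 2207: 365 days.
Dec 19, 2207 → Dec 19, 2208: 366 days (Feb 29, 2208 is in that span).
Dec 19, 2208 → Dec 19, 2209: 365 days.
Dec 19, 2209 → Dec 19, 2210: 365 days.
Dec 19, 2210 → Dec 19, 2211: 365 days.
Dec 19, 2211 → Dec 19, 2212: 366 days (Feb 29, 2212 is in that span).
Dec 19, 2212 → Dec 19, 2213: 365 days.
Dec 19, 2213 → Dec 19, 2214: 365 days.
Dec 19, 2214 → Dec 19, 2215: 365 days.
Dec 19, 2215 → Dec 19, 2216: 366 days (Feb 29, 2216 is in that span).
Dec 19, 2216 → Jan 19, 2217: 31 days (December has 31).
Jan 19, 2217 → Feb 19, 2217: 31 days (January has 31).
Feb 19, 2217 → Mar 19, 2217: 28 days (February has 28).
Mar 19, 2217 → Apr 7, 2217: 19 days.
Total: 7048 days.

7048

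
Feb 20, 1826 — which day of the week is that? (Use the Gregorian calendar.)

Monday

Doomsday rule: the anchor day for the 1800s is Friday. For year 26: 26÷12 = 2 r 2, and 2÷4 = 0, so 2+2+0 = 4.
Friday + 4 ≡ Tuesday — that's 1826's doomsday.
In February the doomsday date is Feb 28 (1826 is not a leap year).
Feb 20 is 8 days before Feb 28; 8 mod 7 = 1, so Tuesday − 1 = Monday.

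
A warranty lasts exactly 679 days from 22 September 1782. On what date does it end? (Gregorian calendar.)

+365 (one year) → Sep 22, 1783 (314 left).
Sep has 30 days: +9 → Oct 1, 1783 (305 left).
Oct has 31 days: +31 → Nov 1, 1783 (274 left).
Nov has 30 days: +30 → Dec 1, 1783 (244 left).
Dec has 31 days: +31 → Jan 1, 1784 (213 left).
Jan has 31 days: +31 → Feb 1, 1784 (182 left).
Feb has 29 days: +29 → Mar 1, 1784 (153 left).
Mar has 31 days: +31 → Apr 1, 1784 (122 left).
Apr has 30 days: +30 → May 1, 1784 (92 left).
May has 31 days: +31 → Jun 1, 1784 (61 left).
Jun has 30 days: +30 → Jul 1, 1784 (31 left).
Jul has 31 days: +31 → Aug 1, 1784 (0 left).

August 1, 1784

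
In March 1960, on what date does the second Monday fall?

March 14, 1960

March 1, 1960 is a Tuesday.
The first Monday is therefore March 7 (6 days later).
The second Monday is 7 + 1×7 = March 14.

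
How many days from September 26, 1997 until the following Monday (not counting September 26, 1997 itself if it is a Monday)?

Sep 26, 1997 is a Friday.
From Friday to the next Monday is 3 days.

3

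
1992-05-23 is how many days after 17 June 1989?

Jun 17, 1989 → Jun 17, 1990: 365 days.
Jun 17, 1990 → Jun 17, 1991: 365 days.
Jun 17, 1991 → Jul 17, 1991: 30 days (June has 30).
Jul 17, 1991 → Aug 17, 1991: 31 days (July has 31).
Aug 17, 1991 → Sep 17, 1991: 31 days (August has 31).
Sep 17, 1991 → Oct 17, 1991: 30 days (September has 30).
Oct 17, 1991 → Nov 17, 1991: 31 days (October has 31).
Nov 17, 1991 → Dec 17, 1991: 30 days (November has 30).
Dec 17, 1991 → Jan 17, 1992: 31 days (December has 31).
Jan 17, 1992 → Feb 17, 1992: 31 days (January has 31).
Feb 17, 1992 → Mar 17, 1992: 29 days (February has 29).
Mar 17, 1992 → Apr 17, 1992: 31 days (March has 31).
Apr 17, 1992 → May 17, 1992: 30 days (April has 30).
May 17, 1992 → May 23, 1992: 6 days.
Total: 1071 days.

1071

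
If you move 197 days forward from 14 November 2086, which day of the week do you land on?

First find the weekday of Nov 14, 2086. Doomsday rule: the anchor day for the 2000s is Tuesday. For year 86: 86÷12 = 7 r 2, and 2÷4 = 0, so 7+2+0 = 9.
Tuesday + 9 ≡ Thursday — that's 2086's doomsday.
In November the doomsday date is Nov 7.
Nov 14 is 7 days after Nov 7; 7 mod 7 = 0, so Thursday + 0 = Thursday.
197 mod 7 = 1, so 197 days after a Thursday is Thursday + 1 = Friday.

Friday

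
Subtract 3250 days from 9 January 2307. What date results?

February 14, 2298

−365 (one year) → Jan 9, 2306 (2885 left).
−365 (one year) → Jan 9, 2305 (2520 left).
−366 (one year; includes Feb 29, 2304) → Jan 9, 2304 (2154 left).
−365 (one year) → Jan 9, 2303 (1789 left).
−365 (one year) → Jan 9, 2302 (1424 left).
−365 (one year) → Jan 9, 2301 (1059 left).
−365 (one year) → Jan 9, 2300 (694 left).
−365 (one year) → Jan 9, 2299 (329 left).
−9 → Dec 31, 2298 (end of Dec, 31 days; 320 left).
−31 → Nov 30, 2298 (end of Nov, 30 days; 289 left).
−30 → Oct 31, 2298 (end of Oct, 31 days; 259 left).
−31 → Sep 30, 2298 (end of Sep, 30 days; 228 left).
−30 → Aug 31, 2298 (end of Aug, 31 days; 198 left).
−31 → Jul 31, 2298 (end of Jul, 31 days; 167 left).
−31 → Jun 30, 2298 (end of Jun, 30 days; 136 left).
−30 → May 31, 2298 (end of May, 31 days; 106 left).
−31 → Apr 30, 2298 (end of Apr, 30 days; 75 left).
−30 → Mar 31, 2298 (end of Mar, 31 days; 45 left).
−31 → Feb 28, 2298 (end of Feb, 28 days; 14 left).
−14 → Feb 14, 2298.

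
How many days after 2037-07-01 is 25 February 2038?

Jul 1, 2037 → Aug 1, 2037: 31 days (July has 31).
Aug 1, 2037 → Sep 1, 2037: 31 days (August has 31).
Sep 1, 2037 → Oct 1, 2037: 30 days (September has 30).
Oct 1, 2037 → Nov 1, 2037: 31 days (October has 31).
Nov 1, 2037 → Dec 1, 2037: 30 days (November has 30).
Dec 1, 2037 → Jan 1, 2038: 31 days (December has 31).
Jan 1, 2038 → Feb 1, 2038: 31 days (January has 31).
Feb 1, 2038 → Feb 25, 2038: 24 days.
Total: 239 days.

239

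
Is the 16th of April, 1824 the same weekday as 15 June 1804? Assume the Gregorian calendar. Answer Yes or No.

Yes

From Jun 15, 1804 to Apr 16, 1824 is 7245 days.
7245 mod 7 = 0, so they are the same weekday.
(Jun 15, 1804 is a Friday; Apr 16, 1824 is a Friday.)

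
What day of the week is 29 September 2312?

Doomsday rule: the anchor day for the 2300s is Wednesday. For year 12: 12÷12 = 1 r 0, and 0÷4 = 0, so 1+0+0 = 1.
Wednesday + 1 ≡ Thursday — that's 2312's doomsday.
In September the doomsday date is Sep 5.
Sep 29 is 24 days after Sep 5; 24 mod 7 = 3, so Thursday + 3 = Sunday.

Sunday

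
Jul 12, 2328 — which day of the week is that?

Doomsday rule: the anchor day for the 2300s is Wednesday. For year 28: 28÷12 = 2 r 4, and 4÷4 = 1, so 2+4+1 = 7.
Wednesday + 7 ≡ Wednesday — that's 2328's doomsday.
In July the doomsday date is Jul 11.
Jul 12 is 1 day after Jul 11; 1 mod 7 = 1, so Wednesday + 1 = Thursday.

Thursday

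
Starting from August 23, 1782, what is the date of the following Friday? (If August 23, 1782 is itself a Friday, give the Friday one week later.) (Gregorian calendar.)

Aug 23, 1782 is a Friday.
From Friday to the next Friday is 7 days.
Aug 23, 1782 + 7 = Aug 30, 1782.

August 30, 1782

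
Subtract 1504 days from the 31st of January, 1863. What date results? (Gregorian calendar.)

December 19, 1858

−365 (one year) → Jan 31, 1862 (1139 left).
−365 (one year) → Jan 31, 1861 (774 left).
−366 (one year; includes Feb 29, 1860) → Jan 31, 1860 (408 left).
−365 (one year) → Jan 31, 1859 (43 left).
−31 → Dec 31, 1858 (end of Dec, 31 days; 12 left).
−12 → Dec 19, 1858.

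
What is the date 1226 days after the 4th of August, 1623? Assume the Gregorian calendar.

December 12, 1626

+366 (one year; includes Feb 29, 1624) → Aug 4, 1624 (860 left).
+365 (one year) → Aug 4, 1625 (495 left).
+365 (one year) → Aug 4, 1626 (130 left).
Aug has 31 days: +28 → Sep 1, 1626 (102 left).
Sep has 30 days: +30 → Oct 1, 1626 (72 left).
Oct has 31 days: +31 → Nov 1, 1626 (41 left).
Nov has 30 days: +30 → Dec 1, 1626 (11 left).
+11 → Dec 12, 1626.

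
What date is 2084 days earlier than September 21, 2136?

January 7, 2131

−366 (one year; includes Feb 29, 2136) → Sep 21, 2135 (1718 left).
−365 (one year) → Sep 21, 2134 (1353 left).
−365 (one year) → Sep 21, 2133 (988 left).
−365 (one year) → Sep 21, 2132 (623 left).
−366 (one year; includes Feb 29, 2132) → Sep 21, 2131 (257 left).
−21 → Aug 31, 2131 (end of Aug, 31 days; 236 left).
−31 → Jul 31, 2131 (end of Jul, 31 days; 205 left).
−31 → Jun 30, 2131 (end of Jun, 30 days; 174 left).
−30 → May 31, 2131 (end of May, 31 days; 144 left).
−31 → Apr 30, 2131 (end of Apr, 30 days; 113 left).
−30 → Mar 31, 2131 (end of Mar, 31 days; 83 left).
−31 → Feb 28, 2131 (end of Feb, 28 days; 52 left).
−28 → Jan 31, 2131 (end of Jan, 31 days; 24 left).
−24 → Jan 7, 2131.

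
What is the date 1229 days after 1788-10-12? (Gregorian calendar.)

+365 (one year) → Oct 12, 1789 (864 left).
+365 (one year) → Oct 12, 1790 (499 left).
+365 (one year) → Oct 12, 1791 (134 left).
Oct has 31 days: +20 → Nov 1, 1791 (114 left).
Nov has 30 days: +30 → Dec 1, 1791 (84 left).
Dec has 31 days: +31 → Jan 1, 1792 (53 left).
Jan has 31 days: +31 → Feb 1, 1792 (22 left).
+22 → Feb 23, 1792.

February 23, 1792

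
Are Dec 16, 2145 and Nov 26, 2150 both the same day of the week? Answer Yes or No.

Yes

From Dec 16, 2145 to Nov 26, 2150 is 1806 days.
1806 mod 7 = 0, so they are the same weekday.
(Dec 16, 2145 is a Thursday; Nov 26, 2150 is a Thursday.)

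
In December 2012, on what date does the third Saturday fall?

December 15, 2012

December 1, 2012 is a Saturday.
The first Saturday is therefore December 1 (same day).
The third Saturday is 1 + 2×7 = December 15.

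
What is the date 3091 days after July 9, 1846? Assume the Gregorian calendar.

+365 (one year) → Jul 9, 1847 (2726 left).
+366 (one year; includes Feb 29, 1848) → Jul 9, 1848 (2360 left).
+365 (one year) → Jul 9, 1849 (1995 left).
+365 (one year) → Jul 9, 1850 (1630 left).
+365 (one year) → Jul 9, 1851 (1265 left).
+366 (one year; includes Feb 29, 1852) → Jul 9, 1852 (899 left).
+365 (one year) → Jul 9, 1853 (534 left).
+365 (one year) → Jul 9, 1854 (169 left).
Jul has 31 days: +23 → Aug 1, 1854 (146 left).
Aug has 31 days: +31 → Sep 1, 1854 (115 left).
Sep has 30 days: +30 → Oct 1, 1854 (85 left).
Oct has 31 days: +31 → Nov 1, 1854 (54 left).
Nov has 30 days: +30 → Dec 1, 1854 (24 left).
+24 → Dec 25, 1854.

December 25, 1854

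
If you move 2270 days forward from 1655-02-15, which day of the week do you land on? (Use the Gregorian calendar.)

Wednesday

Feb 15, 1655 is a Monday.
2270 mod 7 = 2, so 2270 days after a Monday is Monday + 2 = Wednesday.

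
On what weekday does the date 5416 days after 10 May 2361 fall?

Monday

May 10, 2361 is a Wednesday.
5416 mod 7 = 5, so 5416 days after a Wednesday is Wednesday + 5 = Monday.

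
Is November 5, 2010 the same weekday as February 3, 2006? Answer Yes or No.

From Feb 3, 2006 to Nov 5, 2010 is 1736 days.
1736 mod 7 = 0, so they are the same weekday.
(Feb 3, 2006 is a Friday; Nov 5, 2010 is a Friday.)

Yes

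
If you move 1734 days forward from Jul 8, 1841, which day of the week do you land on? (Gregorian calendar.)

Tuesday

Jul 8, 1841 is a Thursday.
1734 mod 7 = 5, so 1734 days after a Thursday is Thursday + 5 = Tuesday.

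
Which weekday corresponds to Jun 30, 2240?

Tuesday

Doomsday rule: the anchor day for the 2200s is Friday. For year 40: 40÷12 = 3 r 4, and 4÷4 = 1, so 3+4+1 = 8.
Friday + 8 ≡ Saturday — that's 2240's doomsday.
In June the doomsday date is Jun 6.
Jun 30 is 24 days after Jun 6; 24 mod 7 = 3, so Saturday + 3 = Tuesday.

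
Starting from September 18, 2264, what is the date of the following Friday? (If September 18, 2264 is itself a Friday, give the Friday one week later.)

September 23, 2264

Sep 18, 2264 is a Sunday.
From Sunday to the next Friday is 5 days.
Sep 18, 2264 + 5 = Sep 23, 2264.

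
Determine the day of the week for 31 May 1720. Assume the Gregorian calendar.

Friday

Doomsday rule: the anchor day for the 1700s is Sunday. For year 20: 20÷12 = 1 r 8, and 8÷4 = 2, so 1+8+2 = 11.
Sunday + 11 ≡ Thursday — that's 1720's doomsday.
In May the doomsday date is May 9.
May 31 is 22 days after May 9; 22 mod 7 = 1, so Thursday + 1 = Friday.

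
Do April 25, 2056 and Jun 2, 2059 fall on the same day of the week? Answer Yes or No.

No

From Apr 25, 2056 to Jun 2, 2059 is 1133 days.
1133 mod 7 = 6, so they are different weekdays.
(Apr 25, 2056 is a Tuesday; Jun 2, 2059 is a Monday.)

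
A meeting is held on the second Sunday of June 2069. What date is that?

June 9, 2069

June 1, 2069 is a Saturday.
The first Sunday is therefore June 2 (1 days later).
The second Sunday is 2 + 1×7 = June 9.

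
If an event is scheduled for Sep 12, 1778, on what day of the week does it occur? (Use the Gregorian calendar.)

Saturday

Doomsday rule: the anchor day for the 1700s is Sunday. For year 78: 78÷12 = 6 r 6, and 6÷4 = 1, so 6+6+1 = 13.
Sunday + 13 ≡ Saturday — that's 1778's doomsday.
In September the doomsday date is Sep 5.
Sep 12 is 7 days after Sep 5; 7 mod 7 = 0, so Saturday + 0 = Saturday.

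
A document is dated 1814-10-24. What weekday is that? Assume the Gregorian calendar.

Monday

Doomsday rule: the anchor day for the 1800s is Friday. For year 14: 14÷12 = 1 r 2, and 2÷4 = 0, so 1+2+0 = 3.
Friday + 3 ≡ Monday — that's 1814's doomsday.
In October the doomsday date is Oct 10.
Oct 24 is 14 days after Oct 10; 14 mod 7 = 0, so Monday + 0 = Monday.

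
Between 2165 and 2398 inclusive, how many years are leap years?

Multiples of 4 in [2165,2398]: 58.
Of those, multiples of 100: 2 (not leap unless ÷400).
Multiples of 400: 0.
Leap years = 58 − 2 + 0 = 56.

56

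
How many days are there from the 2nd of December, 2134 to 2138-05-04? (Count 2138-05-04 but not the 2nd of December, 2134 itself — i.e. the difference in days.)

Dec 2, 2134 → Dec 2, 2135: 365 days.
Dec 2, 2135 → Dec 2, 2136: 366 days (Feb 29, 2136 is in that span).
Dec 2, 2136 → Dec 2, 2137: 365 days.
Dec 2, 2137 → Jan 2, 2138: 31 days (December has 31).
Jan 2, 2138 → Feb 2, 2138: 31 days (January has 31).
Feb 2, 2138 → Mar 2, 2138: 28 days (February has 28).
Mar 2, 2138 → Apr 2, 2138: 31 days (March has 31).
Apr 2, 2138 → May 2, 2138: 30 days (April has 30).
May 2, 2138 → May 4, 2138: 2 days.
Total: 1249 days.

1249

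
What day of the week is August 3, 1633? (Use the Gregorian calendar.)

Doomsday rule: the anchor day for the 1600s is Tuesday. For year 33: 33÷12 = 2 r 9, and 9÷4 = 2, so 2+9+2 = 13.
Tuesday + 13 ≡ Monday — that's 1633's doomsday.
In August the doomsday date is Aug 8.
Aug 3 is 5 days before Aug 8; 5 mod 7 = 5, so Monday − 5 = Wednesday.

Wednesday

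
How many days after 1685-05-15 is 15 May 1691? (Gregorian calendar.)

May 15, 1685 → May 15, 1686: 365 days.
May 15, 1686 → May 15, 1687: 365 days.
May 15, 1687 → May 15, 1688: 366 days (Feb 29, 1688 is in that span).
May 15, 1688 → May 15, 1689: 365 days.
May 15, 1689 → May 15, 1690: 365 days.
May 15, 1690 → Jun 15, 1690: 31 days (May has 31).
Jun 15, 1690 → Jul 15, 1690: 30 days (June has 30).
Jul 15, 1690 → Aug 15, 1690: 31 days (July has 31).
Aug 15, 1690 → Sep 15, 1690: 31 days (August has 31).
Sep 15, 1690 → Oct 15, 1690: 30 days (September has 30).
Oct 15, 1690 → Nov 15, 1690: 31 days (October has 31).
Nov 15, 1690 → Dec 15, 1690: 30 days (November has 30).
Dec 15, 1690 → Jan 15, 1691: 31 days (December has 31).
Jan 15, 1691 → Feb 15, 1691: 31 days (January has 31).
Feb 15, 1691 → Mar 15, 1691: 28 days (February has 28).
Mar 15, 1691 → Apr 15, 1691: 31 days (March has 31).
Apr 15, 1691 → May 15, 1691: 30 days.
Total: 2191 days.

2191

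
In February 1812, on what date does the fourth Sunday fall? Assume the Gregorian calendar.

February 23, 1812

February 1, 1812 is a Saturday.
The first Sunday is therefore February 2 (1 days later).
The fourth Sunday is 2 + 3×7 = February 23.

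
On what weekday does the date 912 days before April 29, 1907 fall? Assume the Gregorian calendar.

Saturday

First find the weekday of Apr 29, 1907. Doomsday rule: the anchor day for the 1900s is Wednesday. For year 07: 7÷12 = 0 r 7, and 7÷4 = 1, so 0+7+1 = 8.
Wednesday + 8 ≡ Thursday — that's 1907's doomsday.
In April the doomsday date is Apr 4.
Apr 29 is 25 days after Apr 4; 25 mod 7 = 4, so Thursday + 4 = Monday.
912 mod 7 = 2, so 912 days before a Monday is Monday − 2 = Saturday.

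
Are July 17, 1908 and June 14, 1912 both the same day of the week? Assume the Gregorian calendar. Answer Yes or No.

From Jul 17, 1908 to Jun 14, 1912 is 1428 days.
1428 mod 7 = 0, so they are the same weekday.
(Jul 17, 1908 is a Friday; Jun 14, 1912 is a Friday.)

Yes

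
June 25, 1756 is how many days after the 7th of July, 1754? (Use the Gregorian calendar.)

719

Jul 7, 1754 → Jul 7, 1755: 365 days.
Jul 7, 1755 → Aug 7, 1755: 31 days (July has 31).
Aug 7, 1755 → Sep 7, 1755: 31 days (August has 31).
Sep 7, 1755 → Oct 7, 1755: 30 days (September has 30).
Oct 7, 1755 → Nov 7, 1755: 31 days (October has 31).
Nov 7, 1755 → Dec 7, 1755: 30 days (November has 30).
Dec 7, 1755 → Jan 7, 1756: 31 days (December has 31).
Jan 7, 1756 → Feb 7, 1756: 31 days (January has 31).
Feb 7, 1756 → Mar 7, 1756: 29 days (February has 29).
Mar 7, 1756 → Apr 7, 1756: 31 days (March has 31).
Apr 7, 1756 → May 7, 1756: 30 days (April has 30).
May 7, 1756 → Jun 7, 1756: 31 days (May has 31).
Jun 7, 1756 → Jun 25, 1756: 18 days.
Total: 719 days.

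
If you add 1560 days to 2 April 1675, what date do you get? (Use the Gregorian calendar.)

July 10, 1679

+366 (one year; includes Feb 29, 1676) → Apr 2, 1676 (1194 left).
+365 (one year) → Apr 2, 1677 (829 left).
+365 (one year) → Apr 2, 1678 (464 left).
+365 (one year) → Apr 2, 1679 (99 left).
Apr has 30 days: +29 → May 1, 1679 (70 left).
May has 31 days: +31 → Jun 1, 1679 (39 left).
Jun has 30 days: +30 → Jul 1, 1679 (9 left).
+9 → Jul 10, 1679.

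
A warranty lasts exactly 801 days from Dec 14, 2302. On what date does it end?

+365 (one year) → Dec 14, 2303 (436 left).
+366 (one year; includes Feb 29, 2304) → Dec 14, 2304 (70 left).
Dec has 31 days: +18 → Jan 1, 2305 (52 left).
Jan has 31 days: +31 → Feb 1, 2305 (21 left).
+21 → Feb 22, 2305.

February 22, 2305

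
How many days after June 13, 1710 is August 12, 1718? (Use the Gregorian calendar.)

Jun 13, 1710 → Jun 13, 1711: 365 days.
Jun 13, 1711 → Jun 13, 1712: 366 days (Feb 29, 1712 is in that span).
Jun 13, 1712 → Jun 13, 1713: 365 days.
Jun 13, 1713 → Jun 13, 1714: 365 days.
Jun 13, 1714 → Jun 13, 1715: 365 days.
Jun 13, 1715 → Jun 13, 1716: 366 days (Feb 29, 1716 is in that span).
Jun 13, 1716 → Jun 13, 1717: 365 days.
Jun 13, 1717 → Jun 13, 1718: 365 days.
Jun 13, 1718 → Jul 13, 1718: 30 days (June has 30).
Jul 13, 1718 → Aug 12, 1718: 30 days.
Total: 2982 days.

2982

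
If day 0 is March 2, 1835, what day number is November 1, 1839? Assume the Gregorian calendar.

1705

Mar 2, 1835 → Mar 2, 1836: 366 days (Feb 29, 1836 is in that span).
Mar 2, 1836 → Mar 2, 1837: 365 days.
Mar 2, 1837 → Mar 2, 1838: 365 days.
Mar 2, 1838 → Mar 2, 1839: 365 days.
Mar 2, 1839 → Apr 2, 1839: 31 days (March has 31).
Apr 2, 1839 → May 2, 1839: 30 days (April has 30).
May 2, 1839 → Jun 2, 1839: 31 days (May has 31).
Jun 2, 1839 → Jul 2, 1839: 30 days (June has 30).
Jul 2, 1839 → Aug 2, 1839: 31 days (July has 31).
Aug 2, 1839 → Sep 2, 1839: 31 days (August has 31).
Sep 2, 1839 → Oct 2, 1839: 30 days (September has 30).
Oct 2, 1839 → Nov 1, 1839: 30 days.
Total: 1705 days.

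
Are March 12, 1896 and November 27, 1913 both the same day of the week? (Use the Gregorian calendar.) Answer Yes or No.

Yes

From Mar 12, 1896 to Nov 27, 1913 is 6468 days.
6468 mod 7 = 0, so they are the same weekday.
(Mar 12, 1896 is a Thursday; Nov 27, 1913 is a Thursday.)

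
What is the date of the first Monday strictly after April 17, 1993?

April 19, 1993

Apr 17, 1993 is a Saturday.
From Saturday to the next Monday is 2 days.
Apr 17, 1993 + 2 = Apr 19, 1993.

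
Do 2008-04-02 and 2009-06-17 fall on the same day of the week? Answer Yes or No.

Yes

From Apr 2, 2008 to Jun 17, 2009 is 441 days.
441 mod 7 = 0, so they are the same weekday.
(Apr 2, 2008 is a Wednesday; Jun 17, 2009 is a Wednesday.)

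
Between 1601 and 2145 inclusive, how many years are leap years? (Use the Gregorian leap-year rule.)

132

Multiples of 4 in [1601,2145]: 136.
Of those, multiples of 100: 5 (not leap unless ÷400).
Multiples of 400: 1.
Leap years = 136 − 5 + 1 = 132.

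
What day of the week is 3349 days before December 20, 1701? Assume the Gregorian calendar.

Saturday

Dec 20, 1701 is a Tuesday.
3349 mod 7 = 3, so 3349 days before a Tuesday is Tuesday − 3 = Saturday.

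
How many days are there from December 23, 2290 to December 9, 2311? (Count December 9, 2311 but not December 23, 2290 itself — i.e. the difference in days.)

Dec 23, 2290 → Dec 23, 2291: 365 days.
Dec 23, 2291 → Dec 23, 2292: 366 days (Feb 29, 2292 is in that span).
Dec 23, 2292 → Dec 23, 2293: 365 days.
Dec 23, 2293 → Dec 23, 2294: 365 days.
Dec 23, 2294 → Dec 23, 2295: 365 days.
Dec 23, 2295 → Dec 23, 2296: 366 days (Feb 29, 2296 is in that span).
Dec 23, 2296 → Dec 23, 2297: 365 days.
Dec 23, 2297 → Dec 23, 2298: 365 days.
Dec 23, 2298 → Dec 23, 2299: 365 days.
Dec 23, 2299 → Dec 23, 2300: 365 days.
Dec 23, 2300 → Dec 23, 2301: 365 days.
Dec 23, 2301 → Dec 23, 2302: 365 days.
Dec 23, 2302 → Dec 23, 2303: 365 days.
Dec 23, 2303 → Dec 23, 2304: 366 days (Feb 29, 2304 is in that span).
Dec 23, 2304 → Dec 23, 2305: 365 days.
Dec 23, 2305 → Dec 23, 2306: 365 days.
Dec 23, 2306 → Dec 23, 2307: 365 days.
Dec 23, 2307 → Dec 23, 2308: 366 days (Feb 29, 2308 is in that span).
Dec 23, 2308 → Dec 23, 2309: 365 days.
Dec 23, 2309 → Dec 23, 2310: 365 days.
Dec 23, 2310 → Jan 23, 2311: 31 days (December has 31).
Jan 23, 2311 → Feb 23, 2311: 31 days (January has 31).
Feb 23, 2311 → Mar 23, 2311: 28 days (February has 28).
Mar 23, 2311 → Apr 23, 2311: 31 days (March has 31).
Apr 23, 2311 → May 23, 2311: 30 days (April has 30).
May 23, 2311 → Jun 23, 2311: 31 days (May has 31).
Jun 23, 2311 → Jul 23, 2311: 30 days (June has 30).
Jul 23, 2311 → Aug 23, 2311: 31 days (July has 31).
Aug 23, 2311 → Sep 23, 2311: 31 days (August has 31).
Sep 23, 2311 → Oct 23, 2311: 30 days (September has 30).
Oct 23, 2311 → Nov 23, 2311: 31 days (October has 31).
Nov 23, 2311 → Dec 9, 2311: 16 days.
Total: 7655 days.

7655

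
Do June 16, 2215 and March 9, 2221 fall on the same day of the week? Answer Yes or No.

Yes

From Jun 16, 2215 to Mar 9, 2221 is 2093 days.
2093 mod 7 = 0, so they are the same weekday.
(Jun 16, 2215 is a Friday; Mar 9, 2221 is a Friday.)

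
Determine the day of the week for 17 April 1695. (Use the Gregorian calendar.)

Sunday

Doomsday rule: the anchor day for the 1600s is Tuesday. For year 95: 95÷12 = 7 r 11, and 11÷4 = 2, so 7+11+2 = 20.
Tuesday + 20 ≡ Monday — that's 1695's doomsday.
In April the doomsday date is Apr 4.
Apr 17 is 13 days after Apr 4; 13 mod 7 = 6, so Monday + 6 = Sunday.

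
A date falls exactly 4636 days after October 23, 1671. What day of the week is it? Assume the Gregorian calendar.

Sunday

First find the weekday of Oct 23, 1671. Doomsday rule: the anchor day for the 1600s is Tuesday. For year 71: 71÷12 = 5 r 11, and 11÷4 = 2, so 5+11+2 = 18.
Tuesday + 18 ≡ Saturday — that's 1671's doomsday.
In October the doomsday date is Oct 10.
Oct 23 is 13 days after Oct 10; 13 mod 7 = 6, so Saturday + 6 = Friday.
4636 mod 7 = 2, so 4636 days after a Friday is Friday + 2 = Sunday.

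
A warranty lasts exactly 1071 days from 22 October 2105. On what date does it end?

+365 (one year) → Oct 22, 2106 (706 left).
+365 (one year) → Oct 22, 2107 (341 left).
Oct has 31 days: +10 → Nov 1, 2107 (331 left).
Nov has 30 days: +30 → Dec 1, 2107 (301 left).
Dec has 31 days: +31 → Jan 1, 2108 (270 left).
Jan has 31 days: +31 → Feb 1, 2108 (239 left).
Feb has 29 days: +29 → Mar 1, 2108 (210 left).
Mar has 31 days: +31 → Apr 1, 2108 (179 left).
Apr has 30 days: +30 → May 1, 2108 (149 left).
May has 31 days: +31 → Jun 1, 2108 (118 left).
Jun has 30 days: +30 → Jul 1, 2108 (88 left).
Jul has 31 days: +31 → Aug 1, 2108 (57 left).
Aug has 31 days: +31 → Sep 1, 2108 (26 left).
+26 → Sep 27, 2108.

September 27, 2108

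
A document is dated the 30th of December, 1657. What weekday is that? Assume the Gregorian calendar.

Sunday

Doomsday rule: the anchor day for the 1600s is Tuesday. For year 57: 57÷12 = 4 r 9, and 9÷4 = 2, so 4+9+2 = 15.
Tuesday + 15 ≡ Wednesday — that's 1657's doomsday.
In December the doomsday date is Dec 12.
Dec 30 is 18 days after Dec 12; 18 mod 7 = 4, so Wednesday + 4 = Sunday.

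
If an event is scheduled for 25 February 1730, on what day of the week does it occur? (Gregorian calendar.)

Doomsday rule: the anchor day for the 1700s is Sunday. For year 30: 30÷12 = 2 r 6, and 6÷4 = 1, so 2+6+1 = 9.
Sunday + 9 ≡ Tuesday — that's 1730's doomsday.
In February the doomsday date is Feb 28 (1730 is not a leap year).
Feb 25 is 3 days before Feb 28; 3 mod 7 = 3, so Tuesday − 3 = Saturday.

Saturday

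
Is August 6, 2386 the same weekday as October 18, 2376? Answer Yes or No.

No

From Oct 18, 2376 to Aug 6, 2386 is 3579 days.
3579 mod 7 = 2, so they are different weekdays.
(Oct 18, 2376 is a Monday; Aug 6, 2386 is a Wednesday.)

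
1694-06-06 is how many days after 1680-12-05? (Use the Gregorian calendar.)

4931

Dec 5, 1680 → Dec 5, 1681: 365 days.
Dec 5, 1681 → Dec 5, 1682: 365 days.
Dec 5, 1682 → Dec 5, 1683: 365 days.
Dec 5, 1683 → Dec 5, 1684: 366 days (Feb 29, 1684 is in that span).
Dec 5, 1684 → Dec 5, 1685: 365 days.
Dec 5, 1685 → Dec 5, 1686: 365 days.
Dec 5, 1686 → Dec 5, 1687: 365 days.
Dec 5, 1687 → Dec 5, 1688: 366 days (Feb 29, 1688 is in that span).
Dec 5, 1688 → Dec 5, 1689: 365 days.
Dec 5, 1689 → Dec 5, 1690: 365 days.
Dec 5, 1690 → Dec 5, 1691: 365 days.
Dec 5, 1691 → Dec 5, 1692: 366 days (Feb 29, 1692 is in that span).
Dec 5, 1692 → Dec 5, 1693: 365 days.
Dec 5, 1693 → Jan 5, 1694: 31 days (December has 31).
Jan 5, 1694 → Feb 5, 1694: 31 days (January has 31).
Feb 5, 1694 → Mar 5, 1694: 28 days (February has 28).
Mar 5, 1694 → Apr 5, 1694: 31 days (March has 31).
Apr 5, 1694 → May 5, 1694: 30 days (April has 30).
May 5, 1694 → Jun 5, 1694: 31 days (May has 31).
Jun 5, 1694 → Jun 6, 1694: 1 days.
Total: 4931 days.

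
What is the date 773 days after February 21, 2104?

+366 (one year; includes Feb 29, 2104) → Feb 21, 2105 (407 left).
+365 (one year) → Feb 21, 2106 (42 left).
Feb has 28 days: +8 → Mar 1, 2106 (34 left).
Mar has 31 days: +31 → Apr 1, 2106 (3 left).
+3 → Apr 4, 2106.

April 4, 2106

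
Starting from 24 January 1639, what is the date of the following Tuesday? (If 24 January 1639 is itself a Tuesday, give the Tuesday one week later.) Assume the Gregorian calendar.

Jan 24, 1639 is a Monday.
From Monday to the next Tuesday is 1 day.
Jan 24, 1639 + 1 = Jan 25, 1639.

January 25, 1639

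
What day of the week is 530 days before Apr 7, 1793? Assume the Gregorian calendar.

Tuesday

First find the weekday of Apr 7, 1793. Doomsday rule: the anchor day for the 1700s is Sunday. For year 93: 93÷12 = 7 r 9, and 9÷4 = 2, so 7+9+2 = 18.
Sunday + 18 ≡ Thursday — that's 1793's doomsday.
In April the doomsday date is Apr 4.
Apr 7 is 3 days after Apr 4; 3 mod 7 = 3, so Thursday + 3 = Sunday.
530 mod 7 = 5, so 530 days before a Sunday is Sunday − 5 = Tuesday.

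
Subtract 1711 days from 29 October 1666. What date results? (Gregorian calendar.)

February 21, 1662

−365 (one year) → Oct 29, 1665 (1346 left).
−365 (one year) → Oct 29, 1664 (981 left).
−366 (one year; includes Feb 29, 1664) → Oct 29, 1663 (615 left).
−365 (one year) → Oct 29, 1662 (250 left).
−29 → Sep 30, 1662 (end of Sep, 30 days; 221 left).
−30 → Aug 31, 1662 (end of Aug, 31 days; 191 left).
−31 → Jul 31, 1662 (end of Jul, 31 days; 160 left).
−31 → Jun 30, 1662 (end of Jun, 30 days; 129 left).
−30 → May 31, 1662 (end of May, 31 days; 99 left).
−31 → Apr 30, 1662 (end of Apr, 30 days; 68 left).
−30 → Mar 31, 1662 (end of Mar, 31 days; 38 left).
−31 → Feb 28, 1662 (end of Feb, 28 days; 7 left).
−7 → Feb 21, 1662.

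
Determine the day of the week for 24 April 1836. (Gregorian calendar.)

Sunday

January 1, 1836 is a Friday.
Jan 1, 1836 → Feb 1, 1836: 31 days (January has 31).
Feb 1, 1836 → Mar 1, 1836: 29 days (February has 29).
Mar 1, 1836 → Apr 1, 1836: 31 days (March has 31).
Apr 1, 1836 → Apr 24, 1836: 23 days.
Total: 114 days.
114 mod 7 = 2, so Friday + 2 = Sunday.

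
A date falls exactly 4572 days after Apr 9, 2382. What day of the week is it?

Saturday

Apr 9, 2382 is a Friday.
4572 mod 7 = 1, so 4572 days after a Friday is Friday + 1 = Saturday.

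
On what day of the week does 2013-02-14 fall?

Thursday

January 1, 2013 is a Tuesday.
Jan 1, 2013 → Feb 1, 2013: 31 days (January has 31).
Feb 1, 2013 → Feb 14, 2013: 13 days.
Total: 44 days.
44 mod 7 = 2, so Tuesday + 2 = Thursday.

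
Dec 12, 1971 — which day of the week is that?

Sunday

Doomsday rule: the anchor day for the 1900s is Wednesday. For year 71: 71÷12 = 5 r 11, and 11÷4 = 2, so 5+11+2 = 18.
Wednesday + 18 ≡ Sunday — that's 1971's doomsday.
In December the doomsday date is Dec 12.
Dec 12 is the doomsday itself: Sunday.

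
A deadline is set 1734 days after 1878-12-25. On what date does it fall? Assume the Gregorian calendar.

+365 (one year) → Dec 25, 1879 (1369 left).
+366 (one year; includes Feb 29, 1880) → Dec 25, 1880 (1003 left).
+365 (one year) → Dec 25, 1881 (638 left).
+365 (one year) → Dec 25, 1882 (273 left).
Dec has 31 days: +7 → Jan 1, 1883 (266 left).
Jan has 31 days: +31 → Feb 1, 1883 (235 left).
Feb has 28 days: +28 → Mar 1, 1883 (207 left).
Mar has 31 days: +31 → Apr 1, 1883 (176 left).
Apr has 30 days: +30 → May 1, 1883 (146 left).
May has 31 days: +31 → Jun 1, 1883 (115 left).
Jun has 30 days: +30 → Jul 1, 1883 (85 left).
Jul has 31 days: +31 → Aug 1, 1883 (54 left).
Aug has 31 days: +31 → Sep 1, 1883 (23 left).
+23 → Sep 24, 1883.

September 24, 1883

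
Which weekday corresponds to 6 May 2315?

Thursday

Doomsday rule: the anchor day for the 2300s is Wednesday. For year 15: 15÷12 = 1 r 3, and 3÷4 = 0, so 1+3+0 = 4.
Wednesday + 4 ≡ Sunday — that's 2315's doomsday.
In May the doomsday date is May 9.
May 6 is 3 days before May 9; 3 mod 7 = 3, so Sunday − 3 = Thursday.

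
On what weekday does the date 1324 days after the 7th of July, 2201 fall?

Wednesday

Jul 7, 2201 is a Tuesday.
1324 mod 7 = 1, so 1324 days after a Tuesday is Tuesday + 1 = Wednesday.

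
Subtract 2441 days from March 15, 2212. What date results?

July 9, 2205

−366 (one year; includes Feb 29, 2212) → Mar 15, 2211 (2075 left).
−365 (one year) → Mar 15, 2210 (1710 left).
−365 (one year) → Mar 15, 2209 (1345 left).
−365 (one year) → Mar 15, 2208 (980 left).
−366 (one year; includes Feb 29, 2208) → Mar 15, 2207 (614 left).
−365 (one year) → Mar 15, 2206 (249 left).
−15 → Feb 28, 2206 (end of Feb, 28 days; 234 left).
−28 → Jan 31, 2206 (end of Jan, 31 days; 206 left).
−31 → Dec 31, 2205 (end of Dec, 31 days; 175 left).
−31 → Nov 30, 2205 (end of Nov, 30 days; 144 left).
−30 → Oct 31, 2205 (end of Oct, 31 days; 114 left).
−31 → Sep 30, 2205 (end of Sep, 30 days; 83 left).
−30 → Aug 31, 2205 (end of Aug, 31 days; 53 left).
−31 → Jul 31, 2205 (end of Jul, 31 days; 22 left).
−22 → Jul 9, 2205.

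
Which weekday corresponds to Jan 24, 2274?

Saturday

Doomsday rule: the anchor day for the 2200s is Friday. For year 74: 74÷12 = 6 r 2, and 2÷4 = 0, so 6+2+0 = 8.
Friday + 8 ≡ Saturday — that's 2274's doomsday.
In January the doomsday date is Jan 3 (2274 is not a leap year).
Jan 24 is 21 days after Jan 3; 21 mod 7 = 0, so Saturday + 0 = Saturday.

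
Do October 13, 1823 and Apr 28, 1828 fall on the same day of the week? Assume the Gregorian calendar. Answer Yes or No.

From Oct 13, 1823 to Apr 28, 1828 is 1659 days.
1659 mod 7 = 0, so they are the same weekday.
(Oct 13, 1823 is a Monday; Apr 28, 1828 is a Monday.)

Yes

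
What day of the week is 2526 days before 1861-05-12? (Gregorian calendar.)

First find the weekday of May 12, 1861. Doomsday rule: the anchor day for the 1800s is Friday. For year 61: 61÷12 = 5 r 1, and 1÷4 = 0, so 5+1+0 = 6.
Friday + 6 ≡ Thursday — that's 1861's doomsday.
In May the doomsday date is May 9.
May 12 is 3 days after May 9; 3 mod 7 = 3, so Thursday + 3 = Sunday.
2526 mod 7 = 6, so 2526 days before a Sunday is Sunday − 6 = Monday.

Monday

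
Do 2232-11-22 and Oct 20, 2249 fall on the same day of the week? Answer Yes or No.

From Nov 22, 2232 to Oct 20, 2249 is 6176 days.
6176 mod 7 = 2, so they are different weekdays.
(Nov 22, 2232 is a Thursday; Oct 20, 2249 is a Saturday.)

No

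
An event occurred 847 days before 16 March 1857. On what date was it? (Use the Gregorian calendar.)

−365 (one year) → Mar 16, 1856 (482 left).
−366 (one year; includes Feb 29, 1856) → Mar 16, 1855 (116 left).
−16 → Feb 28, 1855 (end of Feb, 28 days; 100 left).
−28 → Jan 31, 1855 (end of Jan, 31 days; 72 left).
−31 → Dec 31, 1854 (end of Dec, 31 days; 41 left).
−31 → Nov 30, 1854 (end of Nov, 30 days; 10 left).
−10 → Nov 20, 1854.

November 20, 1854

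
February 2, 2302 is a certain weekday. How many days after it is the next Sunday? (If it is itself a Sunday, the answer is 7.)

7

Feb 2, 2302 is a Sunday.
From Sunday to the next Sunday is 7 days.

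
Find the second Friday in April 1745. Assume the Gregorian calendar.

April 9, 1745

April 1, 1745 is a Thursday.
The first Friday is therefore April 2 (1 days later).
The second Friday is 2 + 1×7 = April 9.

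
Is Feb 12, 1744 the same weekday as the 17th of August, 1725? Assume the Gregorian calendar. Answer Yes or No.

From Aug 17, 1725 to Feb 12, 1744 is 6753 days.
6753 mod 7 = 5, so they are different weekdays.
(Aug 17, 1725 is a Friday; Feb 12, 1744 is a Wednesday.)

No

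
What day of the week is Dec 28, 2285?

Monday

Doomsday rule: the anchor day for the 2200s is Friday. For year 85: 85÷12 = 7 r 1, and 1÷4 = 0, so 7+1+0 = 8.
Friday + 8 ≡ Saturday — that's 2285's doomsday.
In December the doomsday date is Dec 12.
Dec 28 is 16 days after Dec 12; 16 mod 7 = 2, so Saturday + 2 = Monday.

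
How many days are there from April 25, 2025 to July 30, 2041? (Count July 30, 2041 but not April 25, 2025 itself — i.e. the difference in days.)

5940

Apr 25, 2025 → Apr 25, 2026: 365 days.
Apr 25, 2026 → Apr 25, 2027: 365 days.
Apr 25, 2027 → Apr 25, 2028: 366 days (Feb 29, 2028 is in that span).
Apr 25, 2028 → Apr 25, 2029: 365 days.
Apr 25, 2029 → Apr 25, 2030: 365 days.
Apr 25, 2030 → Apr 25, 2031: 365 days.
Apr 25, 2031 → Apr 25, 2032: 366 days (Feb 29, 2032 is in that span).
Apr 25, 2032 → Apr 25, 2033: 365 days.
Apr 25, 2033 → Apr 25, 2034: 365 days.
Apr 25, 2034 → Apr 25, 2035: 365 days.
Apr 25, 2035 → Apr 25, 2036: 366 days (Feb 29, 2036 is in that span).
Apr 25, 2036 → Apr 25, 2037: 365 days.
Apr 25, 2037 → Apr 25, 2038: 365 days.
Apr 25, 2038 → Apr 25, 2039: 365 days.
Apr 25, 2039 → Apr 25, 2040: 366 days (Feb 29, 2040 is in that span).
Apr 25, 2040 → Apr 25, 2041: 365 days.
Apr 25, 2041 → May 25, 2041: 30 days (April has 30).
May 25, 2041 → Jun 25, 2041: 31 days (May has 31).
Jun 25, 2041 → Jul 25, 2041: 30 days (June has 30).
Jul 25, 2041 → Jul 30, 2041: 5 days.
Total: 5940 days.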